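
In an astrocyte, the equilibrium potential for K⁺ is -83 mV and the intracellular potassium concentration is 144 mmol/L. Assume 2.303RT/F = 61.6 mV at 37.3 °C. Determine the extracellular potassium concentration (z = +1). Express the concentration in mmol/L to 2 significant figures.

Nernst: E = (61.6/1) · log₁₀([out]/[in]), so log₁₀([out]/[in]) = -83.0 × 1 / 61.6 = -1.3474.
[out]/[in] = 10^(-1.3474) = 0.04494.
[out] = 0.04494 × 144 = 6.471 mmol/L.

6.5 mmol/L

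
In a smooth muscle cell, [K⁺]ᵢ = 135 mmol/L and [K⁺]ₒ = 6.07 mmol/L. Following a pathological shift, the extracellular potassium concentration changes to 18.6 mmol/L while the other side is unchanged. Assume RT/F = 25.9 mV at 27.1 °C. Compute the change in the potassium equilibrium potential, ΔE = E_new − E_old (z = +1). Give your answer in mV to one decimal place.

E_old = (25.9/1)·ln(6.07/135) = -80.34 mV
E_new = (25.9/1)·ln(18.6/135) = -51.34 mV
ΔE = -51.34 − (-80.34) = 29.00 mV

29.0 mV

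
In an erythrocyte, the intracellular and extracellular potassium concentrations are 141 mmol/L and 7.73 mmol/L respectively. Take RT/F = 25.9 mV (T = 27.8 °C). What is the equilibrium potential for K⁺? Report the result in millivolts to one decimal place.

E = (25.9/z) · ln([K⁺]_out/[K⁺]_in) with z = +1.
= (25.9/1) · ln(7.73/141) = 25.90 · ln(0.05482)
= 25.90 · (-2.9037) = -75.20 mV

-75.2 mV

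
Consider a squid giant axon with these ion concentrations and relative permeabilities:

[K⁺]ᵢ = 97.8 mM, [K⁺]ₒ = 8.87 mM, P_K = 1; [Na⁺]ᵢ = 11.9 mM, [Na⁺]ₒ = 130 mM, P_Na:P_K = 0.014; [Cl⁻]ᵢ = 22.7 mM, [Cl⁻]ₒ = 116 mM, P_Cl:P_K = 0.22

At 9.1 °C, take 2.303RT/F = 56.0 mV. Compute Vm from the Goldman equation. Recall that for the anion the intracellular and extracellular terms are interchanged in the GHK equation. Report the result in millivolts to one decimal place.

-50.2 mV

Vm = 56.0 · log₁₀[(Σ P·[cation]ₒ + Σ P·[anion]ᵢ) / (Σ P·[cation]ᵢ + Σ P·[anion]ₒ)]
Numerator = 1×8.87 + 0.014×130 + 0.22×22.7 = 15.68
Denominator = 1×97.8 + 0.014×11.9 + 0.22×116 = 123.5
Vm = 56.0 · log₁₀(0.12701) = 56.0 × (-0.8962) = -50.19 mV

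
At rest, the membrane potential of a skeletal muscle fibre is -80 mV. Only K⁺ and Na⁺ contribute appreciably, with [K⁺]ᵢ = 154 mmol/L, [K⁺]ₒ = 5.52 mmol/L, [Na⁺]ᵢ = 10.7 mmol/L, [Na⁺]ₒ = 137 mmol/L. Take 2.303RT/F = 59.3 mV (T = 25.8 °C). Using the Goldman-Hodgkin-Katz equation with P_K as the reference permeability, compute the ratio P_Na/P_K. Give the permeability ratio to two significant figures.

0.010

Let α = P_Na/P_K. GHK: Vm = 59.3·log₁₀[(Kₒ + α·Naₒ)/(Kᵢ + α·Naᵢ)].
10^(Vm/59.3) = 10^(-80.0/59.3) = 0.044764
So 0.044764·(Kᵢ + α·Naᵢ) = Kₒ + α·Naₒ → α = (0.044764·154.0 − 5.52) / (137.0 − 0.044764·10.7)
α = (6.894 − 5.52) / (137.0 − 0.479) = 1.374/136.5 = 0.01006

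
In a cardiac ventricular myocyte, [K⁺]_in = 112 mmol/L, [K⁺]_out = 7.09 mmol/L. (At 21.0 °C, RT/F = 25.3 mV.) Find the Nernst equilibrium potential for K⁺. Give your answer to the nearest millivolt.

-70 mV

E = (25.3/z) · ln([K⁺]_out/[K⁺]_in) with z = +1.
= (25.3/1) · ln(7.09/112) = 25.30 · ln(0.0633)
= 25.30 · (-2.7598) = -69.82 mV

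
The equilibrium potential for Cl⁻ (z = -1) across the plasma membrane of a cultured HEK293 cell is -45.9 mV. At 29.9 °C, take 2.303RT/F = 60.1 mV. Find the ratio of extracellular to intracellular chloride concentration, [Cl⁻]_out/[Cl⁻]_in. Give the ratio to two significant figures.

log₁₀([out]/[in]) = E·z/(60.1) = -45.9 × -1 / 60.1 = 0.7637
[out]/[in] = 10^(0.7637) = 5.804

5.8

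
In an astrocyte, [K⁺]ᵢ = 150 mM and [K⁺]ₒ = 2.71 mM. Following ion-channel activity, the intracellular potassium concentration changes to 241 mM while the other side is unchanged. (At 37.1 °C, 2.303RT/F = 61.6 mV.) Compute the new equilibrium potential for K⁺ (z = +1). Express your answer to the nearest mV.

-120 mV

After the shift: [K⁺]_out = 2.71, [K⁺]_in = 241 mM.
E_new = (61.6/1)·log₁₀(2.71/241) = 61.60 · (-1.9490) = -120.06 mV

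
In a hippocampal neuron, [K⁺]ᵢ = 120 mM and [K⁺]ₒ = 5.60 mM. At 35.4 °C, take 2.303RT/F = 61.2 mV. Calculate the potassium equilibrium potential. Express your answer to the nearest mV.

E = (61.2/z) · log₁₀([K⁺]_out/[K⁺]_in) with z = +1.
= (61.2/1) · log₁₀(5.60/120) = 61.20 · log₁₀(0.04667)
= 61.20 · (-1.3310) = -81.46 mV

-81 mV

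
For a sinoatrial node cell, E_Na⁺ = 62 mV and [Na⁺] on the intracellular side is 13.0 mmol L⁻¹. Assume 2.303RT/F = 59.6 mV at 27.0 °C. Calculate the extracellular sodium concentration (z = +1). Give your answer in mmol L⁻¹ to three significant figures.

143 mmol L⁻¹

Nernst: E = (59.6/1) · log₁₀([out]/[in]), so log₁₀([out]/[in]) = 62.0 × 1 / 59.6 = 1.0403.
[out]/[in] = 10^(1.0403) = 10.97.
[out] = 10.97 × 13.0 = 142.6 mmol L⁻¹.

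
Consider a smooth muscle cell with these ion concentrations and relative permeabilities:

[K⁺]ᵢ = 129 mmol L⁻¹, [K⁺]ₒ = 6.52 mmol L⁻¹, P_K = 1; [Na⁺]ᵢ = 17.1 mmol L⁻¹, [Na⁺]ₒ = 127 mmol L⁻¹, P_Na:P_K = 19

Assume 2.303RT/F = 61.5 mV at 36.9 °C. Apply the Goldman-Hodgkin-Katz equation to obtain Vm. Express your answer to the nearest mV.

45 mV

Vm = 61.5 · log₁₀[(Σ P·[cation]ₒ + Σ P·[anion]ᵢ) / (Σ P·[cation]ᵢ + Σ P·[anion]ₒ)]
Numerator = 1×6.52 + 19×127 = 2420
Denominator = 1×129 + 19×17.1 = 453.9
Vm = 61.5 · log₁₀(5.3305) = 61.5 × (0.7268) = 44.70 mV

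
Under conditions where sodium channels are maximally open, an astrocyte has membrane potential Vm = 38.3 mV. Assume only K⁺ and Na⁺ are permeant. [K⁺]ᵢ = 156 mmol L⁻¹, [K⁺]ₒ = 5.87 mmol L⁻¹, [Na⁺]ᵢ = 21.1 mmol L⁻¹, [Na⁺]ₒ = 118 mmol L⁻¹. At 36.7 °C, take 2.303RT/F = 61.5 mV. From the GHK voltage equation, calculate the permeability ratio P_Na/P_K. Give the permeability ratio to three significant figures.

Let α = P_Na/P_K. GHK: Vm = 61.5·log₁₀[(Kₒ + α·Naₒ)/(Kᵢ + α·Naᵢ)].
10^(Vm/61.5) = 10^(38.3/61.5) = 4.1953
So 4.1953·(Kᵢ + α·Naᵢ) = Kₒ + α·Naₒ → α = (4.1953·156.0 − 5.87) / (118.0 − 4.1953·21.1)
α = (654.5 − 5.87) / (118.0 − 88.52) = 648.6/29.48 = 22

22.0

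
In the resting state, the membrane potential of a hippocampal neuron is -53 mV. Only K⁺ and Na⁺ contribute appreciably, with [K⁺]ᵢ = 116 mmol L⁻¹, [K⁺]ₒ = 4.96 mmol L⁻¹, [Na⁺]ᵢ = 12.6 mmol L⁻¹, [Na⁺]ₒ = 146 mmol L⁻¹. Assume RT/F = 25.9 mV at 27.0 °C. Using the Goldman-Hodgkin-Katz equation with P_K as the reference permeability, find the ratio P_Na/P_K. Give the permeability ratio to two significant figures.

Let α = P_Na/P_K. GHK: Vm = 25.9·ln[(Kₒ + α·Naₒ)/(Kᵢ + α·Naᵢ)].
e^(Vm/25.9) = e^(-53.0/25.9) = 0.12921
So 0.12921·(Kᵢ + α·Naᵢ) = Kₒ + α·Naₒ → α = (0.12921·116.0 − 4.96) / (146.0 − 0.12921·12.6)
α = (14.99 − 4.96) / (146.0 − 1.628) = 10.03/144.4 = 0.06946

0.069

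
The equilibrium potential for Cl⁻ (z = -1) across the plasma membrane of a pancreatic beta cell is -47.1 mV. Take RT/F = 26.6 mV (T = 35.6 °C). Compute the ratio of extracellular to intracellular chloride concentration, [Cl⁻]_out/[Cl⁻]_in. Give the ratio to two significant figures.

5.9

ln([out]/[in]) = E·z/(26.6) = -47.1 × -1 / 26.6 = 1.7707
[out]/[in] = e^(1.7707) = 5.875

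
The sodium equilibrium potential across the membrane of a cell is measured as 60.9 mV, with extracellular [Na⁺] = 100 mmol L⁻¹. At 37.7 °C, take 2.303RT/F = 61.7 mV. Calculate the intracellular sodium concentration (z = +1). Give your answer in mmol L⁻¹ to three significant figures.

Nernst: E = (61.7/1) · log₁₀([out]/[in]), so log₁₀([out]/[in]) = 60.9 × 1 / 61.7 = 0.9870.
[out]/[in] = 10^(0.9870) = 9.706.
[in] = 100 / 9.706 = 10.3 mmol L⁻¹.

10.3 mmol L⁻¹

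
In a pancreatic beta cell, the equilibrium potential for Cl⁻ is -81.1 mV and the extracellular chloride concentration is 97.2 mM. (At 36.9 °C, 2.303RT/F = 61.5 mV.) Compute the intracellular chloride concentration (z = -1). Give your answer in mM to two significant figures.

Nernst: E = (61.5/-1) · log₁₀([out]/[in]), so log₁₀([out]/[in]) = -81.1 × -1 / 61.5 = 1.3187.
[out]/[in] = 10^(1.3187) = 20.83.
[in] = 97.2 / 20.83 = 4.666 mM.

4.7 mM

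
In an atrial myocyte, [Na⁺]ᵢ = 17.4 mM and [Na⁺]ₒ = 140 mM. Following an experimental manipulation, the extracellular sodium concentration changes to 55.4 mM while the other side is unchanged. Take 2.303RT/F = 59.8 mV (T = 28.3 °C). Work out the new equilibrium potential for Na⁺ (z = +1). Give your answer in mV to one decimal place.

30.1 mV

After the shift: [Na⁺]_out = 55.4, [Na⁺]_in = 17.4 mM.
E_new = (59.8/1)·log₁₀(55.4/17.4) = 59.80 · (0.5030) = 30.08 mV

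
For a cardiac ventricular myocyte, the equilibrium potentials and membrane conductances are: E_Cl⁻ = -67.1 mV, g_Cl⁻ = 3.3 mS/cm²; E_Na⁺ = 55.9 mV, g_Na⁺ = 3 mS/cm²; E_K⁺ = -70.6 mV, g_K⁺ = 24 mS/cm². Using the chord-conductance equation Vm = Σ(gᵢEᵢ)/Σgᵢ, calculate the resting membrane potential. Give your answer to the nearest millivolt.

Σ gᵢEᵢ = 3.3·(-67.1) + 3·(55.9) + 24·(-70.6) = -1748.13
Σ gᵢ = 3.3 + 3 + 24 = 30.3
Vm = -1748.13 / 30.3 = -57.69 mV

-58 mV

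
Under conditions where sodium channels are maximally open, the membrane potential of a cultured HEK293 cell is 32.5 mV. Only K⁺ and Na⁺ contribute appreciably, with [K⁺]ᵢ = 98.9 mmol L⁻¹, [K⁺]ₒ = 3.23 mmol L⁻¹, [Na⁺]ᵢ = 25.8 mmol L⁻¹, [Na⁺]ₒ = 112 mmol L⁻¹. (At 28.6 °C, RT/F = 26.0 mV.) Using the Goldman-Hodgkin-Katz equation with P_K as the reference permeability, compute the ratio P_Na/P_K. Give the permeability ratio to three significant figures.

15.6

Let α = P_Na/P_K. GHK: Vm = 26.0·ln[(Kₒ + α·Naₒ)/(Kᵢ + α·Naᵢ)].
e^(Vm/26.0) = e^(32.5/26.0) = 3.4903
So 3.4903·(Kᵢ + α·Naᵢ) = Kₒ + α·Naₒ → α = (3.4903·98.9 − 3.23) / (112.0 − 3.4903·25.8)
α = (345.2 − 3.23) / (112.0 − 90.05) = 342/21.95 = 15.58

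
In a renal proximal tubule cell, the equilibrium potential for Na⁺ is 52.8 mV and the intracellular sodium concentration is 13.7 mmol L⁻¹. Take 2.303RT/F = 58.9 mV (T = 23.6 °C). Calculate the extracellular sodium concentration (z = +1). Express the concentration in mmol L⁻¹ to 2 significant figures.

Nernst: E = (58.9/1) · log₁₀([out]/[in]), so log₁₀([out]/[in]) = 52.8 × 1 / 58.9 = 0.8964.
[out]/[in] = 10^(0.8964) = 7.878.
[out] = 7.878 × 13.7 = 107.9 mmol L⁻¹.

110 mmol L⁻¹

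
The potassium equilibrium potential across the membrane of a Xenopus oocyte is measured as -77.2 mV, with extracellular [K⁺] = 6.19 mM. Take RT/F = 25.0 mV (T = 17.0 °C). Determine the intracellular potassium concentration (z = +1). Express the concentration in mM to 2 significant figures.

Nernst: E = (25.0/1) · ln([out]/[in]), so ln([out]/[in]) = -77.2 × 1 / 25.0 = -3.0880.
[out]/[in] = e^(-3.0880) = 0.04559.
[in] = 6.19 / 0.04559 = 135.8 mM.

140 mM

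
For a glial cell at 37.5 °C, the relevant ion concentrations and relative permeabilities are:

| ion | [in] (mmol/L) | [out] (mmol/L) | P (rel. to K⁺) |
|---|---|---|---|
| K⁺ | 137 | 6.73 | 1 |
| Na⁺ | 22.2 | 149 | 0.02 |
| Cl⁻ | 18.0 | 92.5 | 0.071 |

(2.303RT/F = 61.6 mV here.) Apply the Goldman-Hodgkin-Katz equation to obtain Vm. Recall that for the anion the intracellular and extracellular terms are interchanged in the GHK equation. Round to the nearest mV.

Vm = 61.6 · log₁₀[(Σ P·[cation]ₒ + Σ P·[anion]ᵢ) / (Σ P·[cation]ᵢ + Σ P·[anion]ₒ)]
Numerator = 1×6.73 + 0.02×149 + 0.071×18.0 = 10.99
Denominator = 1×137 + 0.02×22.2 + 0.071×92.5 = 144
Vm = 61.6 · log₁₀(0.076299) = 61.6 × (-1.1175) = -68.84 mV

-69 mV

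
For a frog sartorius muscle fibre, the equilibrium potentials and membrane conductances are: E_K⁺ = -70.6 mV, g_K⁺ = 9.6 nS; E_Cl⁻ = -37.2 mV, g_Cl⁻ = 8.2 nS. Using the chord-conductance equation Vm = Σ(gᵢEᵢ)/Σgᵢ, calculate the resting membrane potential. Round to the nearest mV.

Σ gᵢEᵢ = 9.6·(-70.6) + 8.2·(-37.2) = -982.80
Σ gᵢ = 9.6 + 8.2 = 17.8
Vm = -982.80 / 17.8 = -55.21 mV

-55 mV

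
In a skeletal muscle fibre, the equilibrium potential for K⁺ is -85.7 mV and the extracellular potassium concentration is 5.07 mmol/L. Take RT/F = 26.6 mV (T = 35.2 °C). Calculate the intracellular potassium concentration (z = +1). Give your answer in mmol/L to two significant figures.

Nernst: E = (26.6/1) · ln([out]/[in]), so ln([out]/[in]) = -85.7 × 1 / 26.6 = -3.2218.
[out]/[in] = e^(-3.2218) = 0.03988.
[in] = 5.07 / 0.03988 = 127.1 mmol/L.

130 mmol/L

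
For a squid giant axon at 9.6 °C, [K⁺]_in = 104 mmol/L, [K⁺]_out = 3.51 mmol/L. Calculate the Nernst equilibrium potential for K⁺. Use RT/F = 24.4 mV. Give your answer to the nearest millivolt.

-83 mV

E = (24.4/z) · ln([K⁺]_out/[K⁺]_in) with z = +1.
= (24.4/1) · ln(3.51/104) = 24.40 · ln(0.03375)
= 24.40 · (-3.3888) = -82.69 mV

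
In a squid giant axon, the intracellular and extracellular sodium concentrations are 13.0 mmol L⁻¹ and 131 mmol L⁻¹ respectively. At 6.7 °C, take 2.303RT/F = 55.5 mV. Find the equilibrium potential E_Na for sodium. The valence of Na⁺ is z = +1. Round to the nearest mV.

E = (55.5/z) · log₁₀([Na⁺]_out/[Na⁺]_in) with z = +1.
= (55.5/1) · log₁₀(131/13.0) = 55.50 · log₁₀(10.08)
= 55.50 · (1.0033) = 55.68 mV

56 mV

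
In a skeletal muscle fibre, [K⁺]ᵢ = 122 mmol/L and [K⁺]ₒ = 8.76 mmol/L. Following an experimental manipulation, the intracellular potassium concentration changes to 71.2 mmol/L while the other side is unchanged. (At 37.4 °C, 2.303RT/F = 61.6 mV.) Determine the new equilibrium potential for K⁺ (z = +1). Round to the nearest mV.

-56 mV

After the shift: [K⁺]_out = 8.76, [K⁺]_in = 71.2 mmol/L.
E_new = (61.6/1)·log₁₀(8.76/71.2) = 61.60 · (-0.9100) = -56.05 mV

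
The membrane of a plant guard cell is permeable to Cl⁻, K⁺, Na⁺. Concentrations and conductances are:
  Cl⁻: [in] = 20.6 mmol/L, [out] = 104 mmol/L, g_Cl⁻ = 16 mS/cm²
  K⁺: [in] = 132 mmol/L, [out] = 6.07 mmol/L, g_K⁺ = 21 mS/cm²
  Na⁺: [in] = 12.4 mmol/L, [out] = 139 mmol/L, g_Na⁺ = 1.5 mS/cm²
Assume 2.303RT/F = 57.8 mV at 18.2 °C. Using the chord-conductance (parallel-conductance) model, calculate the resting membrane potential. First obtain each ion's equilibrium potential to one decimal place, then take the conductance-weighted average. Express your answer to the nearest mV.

E_Cl⁻ = (57.8/-1)·log₁₀(104/20.6) = -40.6 mV
E_K⁺ = (57.8/1)·log₁₀(6.07/132) = -77.3 mV
E_Na⁺ = (57.8/1)·log₁₀(139/12.4) = 60.7 mV
Vm = (Σ gᵢEᵢ)/(Σ gᵢ) = (16·-40.6 + 21·-77.3 + 1.5·60.7) / (16 + 21 + 1.5)
= -2181.85 / 38.5 = -56.67 mV

-57 mV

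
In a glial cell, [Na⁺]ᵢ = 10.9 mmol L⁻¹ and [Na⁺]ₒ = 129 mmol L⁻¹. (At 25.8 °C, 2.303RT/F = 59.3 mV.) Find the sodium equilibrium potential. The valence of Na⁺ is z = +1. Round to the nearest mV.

64 mV

E = (59.3/z) · log₁₀([Na⁺]_out/[Na⁺]_in) with z = +1.
= (59.3/1) · log₁₀(129/10.9) = 59.30 · log₁₀(11.83)
= 59.30 · (1.0732) = 63.64 mV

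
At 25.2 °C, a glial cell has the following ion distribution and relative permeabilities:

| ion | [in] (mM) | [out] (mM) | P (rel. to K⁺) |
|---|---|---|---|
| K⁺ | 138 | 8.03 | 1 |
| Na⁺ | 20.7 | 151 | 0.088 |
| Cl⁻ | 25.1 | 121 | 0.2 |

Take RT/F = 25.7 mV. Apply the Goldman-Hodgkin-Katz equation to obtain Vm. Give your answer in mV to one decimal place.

Vm = 25.7 · ln[(Σ P·[cation]ₒ + Σ P·[anion]ᵢ) / (Σ P·[cation]ᵢ + Σ P·[anion]ₒ)]
Numerator = 1×8.03 + 0.088×151 + 0.2×25.1 = 26.34
Denominator = 1×138 + 0.088×20.7 + 0.2×121 = 164
Vm = 25.7 · ln(0.16058) = 25.7 × (-1.8290) = -47.00 mV

-47.0 mV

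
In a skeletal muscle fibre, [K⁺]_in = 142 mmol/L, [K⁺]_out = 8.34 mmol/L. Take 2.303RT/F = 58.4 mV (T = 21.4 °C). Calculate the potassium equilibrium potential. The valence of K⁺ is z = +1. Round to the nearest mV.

-72 mV

E = (58.4/z) · log₁₀([K⁺]_out/[K⁺]_in) with z = +1.
= (58.4/1) · log₁₀(8.34/142) = 58.40 · log₁₀(0.05873)
= 58.40 · (-1.2311) = -71.90 mV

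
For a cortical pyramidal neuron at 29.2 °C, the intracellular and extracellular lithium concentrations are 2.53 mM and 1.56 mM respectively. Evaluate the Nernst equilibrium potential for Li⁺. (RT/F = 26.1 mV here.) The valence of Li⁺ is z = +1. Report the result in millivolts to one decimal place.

E = (26.1/z) · ln([Li⁺]_out/[Li⁺]_in) with z = +1.
= (26.1/1) · ln(1.56/2.53) = 26.10 · ln(0.6166)
= 26.10 · (-0.4835) = -12.62 mV

-12.6 mV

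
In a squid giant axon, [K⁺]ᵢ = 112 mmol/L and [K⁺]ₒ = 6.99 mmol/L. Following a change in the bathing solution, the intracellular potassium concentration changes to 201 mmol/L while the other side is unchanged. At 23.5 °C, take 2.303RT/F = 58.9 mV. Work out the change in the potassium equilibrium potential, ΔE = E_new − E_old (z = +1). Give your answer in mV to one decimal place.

E_old = (58.9/1)·log₁₀(6.99/112) = -70.96 mV
E_new = (58.9/1)·log₁₀(6.99/201) = -85.92 mV
ΔE = -85.92 − (-70.96) = -14.96 mV

-15.0 mV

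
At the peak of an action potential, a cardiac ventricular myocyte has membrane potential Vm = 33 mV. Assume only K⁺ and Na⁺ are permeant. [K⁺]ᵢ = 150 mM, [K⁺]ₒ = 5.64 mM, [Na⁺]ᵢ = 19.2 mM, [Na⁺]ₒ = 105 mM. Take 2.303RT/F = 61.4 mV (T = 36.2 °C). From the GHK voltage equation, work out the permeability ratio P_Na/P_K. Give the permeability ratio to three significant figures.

Let α = P_Na/P_K. GHK: Vm = 61.4·log₁₀[(Kₒ + α·Naₒ)/(Kᵢ + α·Naᵢ)].
10^(Vm/61.4) = 10^(33.0/61.4) = 3.4471
So 3.4471·(Kᵢ + α·Naᵢ) = Kₒ + α·Naₒ → α = (3.4471·150.0 − 5.64) / (105.0 − 3.4471·19.2)
α = (517.1 − 5.64) / (105.0 − 66.19) = 511.4/38.81 = 13.18

13.2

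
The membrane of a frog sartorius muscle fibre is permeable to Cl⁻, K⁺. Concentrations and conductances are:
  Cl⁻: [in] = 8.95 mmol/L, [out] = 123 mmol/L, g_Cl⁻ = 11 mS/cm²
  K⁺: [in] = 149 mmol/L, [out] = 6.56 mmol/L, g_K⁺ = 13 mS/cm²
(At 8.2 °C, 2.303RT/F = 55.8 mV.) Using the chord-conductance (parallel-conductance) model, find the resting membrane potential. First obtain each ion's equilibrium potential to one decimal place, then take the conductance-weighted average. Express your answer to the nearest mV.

E_Cl⁻ = (55.8/-1)·log₁₀(123/8.95) = -63.5 mV
E_K⁺ = (55.8/1)·log₁₀(6.56/149) = -75.7 mV
Vm = (Σ gᵢEᵢ)/(Σ gᵢ) = (11·-63.5 + 13·-75.7) / (11 + 13)
= -1682.60 / 24 = -70.11 mV

-70 mV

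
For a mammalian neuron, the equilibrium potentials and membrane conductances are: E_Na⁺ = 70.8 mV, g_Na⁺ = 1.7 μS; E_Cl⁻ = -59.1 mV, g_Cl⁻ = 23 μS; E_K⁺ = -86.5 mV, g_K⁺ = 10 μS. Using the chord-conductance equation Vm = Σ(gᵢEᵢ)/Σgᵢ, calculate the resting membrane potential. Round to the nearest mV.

-61 mV

Σ gᵢEᵢ = 1.7·(70.8) + 23·(-59.1) + 10·(-86.5) = -2103.94
Σ gᵢ = 1.7 + 23 + 10 = 34.7
Vm = -2103.94 / 34.7 = -60.63 mV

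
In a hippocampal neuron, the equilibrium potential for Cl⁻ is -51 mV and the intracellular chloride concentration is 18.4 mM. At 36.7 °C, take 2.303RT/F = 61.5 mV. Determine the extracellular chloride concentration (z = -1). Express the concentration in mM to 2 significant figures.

120 mM

Nernst: E = (61.5/-1) · log₁₀([out]/[in]), so log₁₀([out]/[in]) = -51.0 × -1 / 61.5 = 0.8293.
[out]/[in] = 10^(0.8293) = 6.749.
[out] = 6.749 × 18.4 = 124.2 mM.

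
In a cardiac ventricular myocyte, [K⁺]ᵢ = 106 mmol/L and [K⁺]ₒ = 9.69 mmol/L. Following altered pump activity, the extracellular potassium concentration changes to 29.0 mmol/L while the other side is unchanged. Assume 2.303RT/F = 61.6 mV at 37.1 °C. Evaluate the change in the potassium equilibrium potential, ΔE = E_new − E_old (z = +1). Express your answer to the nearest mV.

29 mV

E_old = (61.6/1)·log₁₀(9.69/106) = -64.00 mV
E_new = (61.6/1)·log₁₀(29.0/106) = -34.68 mV
ΔE = -34.68 − (-64.00) = 29.33 mV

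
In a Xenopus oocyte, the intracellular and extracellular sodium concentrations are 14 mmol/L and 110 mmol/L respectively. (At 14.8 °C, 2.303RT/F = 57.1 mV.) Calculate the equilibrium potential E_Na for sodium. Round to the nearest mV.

51 mV

E = (57.1/z) · log₁₀([Na⁺]_out/[Na⁺]_in) with z = +1.
= (57.1/1) · log₁₀(110/14) = 57.10 · log₁₀(7.857)
= 57.10 · (0.8953) = 51.12 mV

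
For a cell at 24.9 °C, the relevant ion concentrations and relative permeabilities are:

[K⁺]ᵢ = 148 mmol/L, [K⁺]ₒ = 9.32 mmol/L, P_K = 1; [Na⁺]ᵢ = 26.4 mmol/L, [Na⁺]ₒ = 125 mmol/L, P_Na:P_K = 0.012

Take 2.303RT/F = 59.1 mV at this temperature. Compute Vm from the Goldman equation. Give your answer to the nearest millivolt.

-67 mV

Vm = 59.1 · log₁₀[(Σ P·[cation]ₒ + Σ P·[anion]ᵢ) / (Σ P·[cation]ᵢ + Σ P·[anion]ₒ)]
Numerator = 1×9.32 + 0.012×125 = 10.82
Denominator = 1×148 + 0.012×26.4 = 148.3
Vm = 59.1 · log₁₀(0.072952) = 59.1 × (-1.1370) = -67.19 mV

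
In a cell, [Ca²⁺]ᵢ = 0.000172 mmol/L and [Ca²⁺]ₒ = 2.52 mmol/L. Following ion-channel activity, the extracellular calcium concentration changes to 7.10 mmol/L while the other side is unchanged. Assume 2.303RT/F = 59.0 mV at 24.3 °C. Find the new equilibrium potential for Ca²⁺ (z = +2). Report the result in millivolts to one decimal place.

After the shift: [Ca²⁺]_out = 7.10, [Ca²⁺]_in = 0.000172 mmol/L.
E_new = (59.0/2)·log₁₀(7.10/0.000172) = 29.50 · (4.6157) = 136.16 mV

136.2 mV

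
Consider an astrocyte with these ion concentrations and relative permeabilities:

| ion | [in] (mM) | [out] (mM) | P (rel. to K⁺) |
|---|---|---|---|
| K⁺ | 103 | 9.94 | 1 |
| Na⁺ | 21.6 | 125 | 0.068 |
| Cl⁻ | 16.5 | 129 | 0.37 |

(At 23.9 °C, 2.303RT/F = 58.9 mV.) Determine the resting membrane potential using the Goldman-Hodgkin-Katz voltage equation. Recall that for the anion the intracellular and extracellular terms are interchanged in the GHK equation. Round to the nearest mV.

Vm = 58.9 · log₁₀[(Σ P·[cation]ₒ + Σ P·[anion]ᵢ) / (Σ P·[cation]ᵢ + Σ P·[anion]ₒ)]
Numerator = 1×9.94 + 0.068×125 + 0.37×16.5 = 24.54
Denominator = 1×103 + 0.068×21.6 + 0.37×129 = 152.2
Vm = 58.9 · log₁₀(0.16127) = 58.9 × (-0.7924) = -46.68 mV

-47 mV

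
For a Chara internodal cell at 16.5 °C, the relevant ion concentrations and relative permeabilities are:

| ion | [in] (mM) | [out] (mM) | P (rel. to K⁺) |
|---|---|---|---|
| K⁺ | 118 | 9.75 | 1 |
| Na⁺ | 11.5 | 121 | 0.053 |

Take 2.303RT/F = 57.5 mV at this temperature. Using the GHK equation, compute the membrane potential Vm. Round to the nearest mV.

Vm = 57.5 · log₁₀[(Σ P·[cation]ₒ + Σ P·[anion]ᵢ) / (Σ P·[cation]ᵢ + Σ P·[anion]ₒ)]
Numerator = 1×9.75 + 0.053×121 = 16.16
Denominator = 1×118 + 0.053×11.5 = 118.6
Vm = 57.5 · log₁₀(0.13627) = 57.5 × (-0.8656) = -49.77 mV

-50 mV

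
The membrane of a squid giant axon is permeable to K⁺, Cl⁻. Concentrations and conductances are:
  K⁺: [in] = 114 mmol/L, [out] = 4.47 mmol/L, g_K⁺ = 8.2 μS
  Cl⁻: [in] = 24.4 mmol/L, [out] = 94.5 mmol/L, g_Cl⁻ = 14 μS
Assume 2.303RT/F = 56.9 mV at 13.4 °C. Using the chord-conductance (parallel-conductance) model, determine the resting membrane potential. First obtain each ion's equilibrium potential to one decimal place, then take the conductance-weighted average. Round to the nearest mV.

E_K⁺ = (56.9/1)·log₁₀(4.47/114) = -80.0 mV
E_Cl⁻ = (56.9/-1)·log₁₀(94.5/24.4) = -33.5 mV
Vm = (Σ gᵢEᵢ)/(Σ gᵢ) = (8.2·-80.0 + 14·-33.5) / (8.2 + 14)
= -1125.00 / 22.2 = -50.68 mV

-51 mV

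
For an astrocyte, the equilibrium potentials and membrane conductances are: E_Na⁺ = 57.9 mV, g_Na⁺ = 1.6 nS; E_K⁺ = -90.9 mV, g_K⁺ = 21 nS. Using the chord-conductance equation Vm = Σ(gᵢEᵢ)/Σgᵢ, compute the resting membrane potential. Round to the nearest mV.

Σ gᵢEᵢ = 1.6·(57.9) + 21·(-90.9) = -1816.26
Σ gᵢ = 1.6 + 21 = 22.6
Vm = -1816.26 / 22.6 = -80.37 mV

-80 mV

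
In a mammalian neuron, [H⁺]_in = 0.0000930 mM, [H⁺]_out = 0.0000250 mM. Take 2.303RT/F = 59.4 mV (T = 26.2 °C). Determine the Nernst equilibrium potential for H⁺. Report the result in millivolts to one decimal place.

E = (59.4/z) · log₁₀([H⁺]_out/[H⁺]_in) with z = +1.
= (59.4/1) · log₁₀(0.0000250/0.0000930) = 59.40 · log₁₀(0.2688)
= 59.40 · (-0.5705) = -33.89 mV

-33.9 mV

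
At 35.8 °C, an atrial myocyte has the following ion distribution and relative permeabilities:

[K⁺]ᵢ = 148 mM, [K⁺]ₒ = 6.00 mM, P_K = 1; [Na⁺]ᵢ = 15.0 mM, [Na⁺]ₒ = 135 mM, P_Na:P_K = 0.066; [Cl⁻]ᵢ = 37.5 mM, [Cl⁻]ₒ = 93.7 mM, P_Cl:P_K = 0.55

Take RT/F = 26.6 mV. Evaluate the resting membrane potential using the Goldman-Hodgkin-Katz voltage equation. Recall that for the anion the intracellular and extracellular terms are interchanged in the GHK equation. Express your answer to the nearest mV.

-46 mV

Vm = 26.6 · ln[(Σ P·[cation]ₒ + Σ P·[anion]ᵢ) / (Σ P·[cation]ᵢ + Σ P·[anion]ₒ)]
Numerator = 1×6.00 + 0.066×135 + 0.55×37.5 = 35.53
Denominator = 1×148 + 0.066×15.0 + 0.55×93.7 = 200.5
Vm = 26.6 · ln(0.17721) = 26.6 × (-1.7304) = -46.03 mV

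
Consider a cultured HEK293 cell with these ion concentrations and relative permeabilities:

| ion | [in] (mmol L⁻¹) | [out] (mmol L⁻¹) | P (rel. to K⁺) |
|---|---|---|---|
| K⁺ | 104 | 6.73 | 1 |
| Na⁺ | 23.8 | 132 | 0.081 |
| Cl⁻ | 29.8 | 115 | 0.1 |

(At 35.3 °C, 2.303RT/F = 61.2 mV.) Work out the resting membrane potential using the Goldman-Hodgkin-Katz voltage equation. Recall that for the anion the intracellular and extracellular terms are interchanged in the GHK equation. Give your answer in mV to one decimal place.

Vm = 61.2 · log₁₀[(Σ P·[cation]ₒ + Σ P·[anion]ᵢ) / (Σ P·[cation]ᵢ + Σ P·[anion]ₒ)]
Numerator = 1×6.73 + 0.081×132 + 0.1×29.8 = 20.4
Denominator = 1×104 + 0.081×23.8 + 0.1×115 = 117.4
Vm = 61.2 · log₁₀(0.17374) = 61.2 × (-0.7601) = -46.52 mV

-46.5 mV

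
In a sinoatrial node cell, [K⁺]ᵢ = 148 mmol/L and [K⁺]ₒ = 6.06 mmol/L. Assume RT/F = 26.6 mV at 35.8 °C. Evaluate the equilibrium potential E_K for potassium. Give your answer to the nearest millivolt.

E = (26.6/z) · ln([K⁺]_out/[K⁺]_in) with z = +1.
= (26.6/1) · ln(6.06/148) = 26.60 · ln(0.04095)
= 26.60 · (-3.1955) = -85.00 mV

-85 mV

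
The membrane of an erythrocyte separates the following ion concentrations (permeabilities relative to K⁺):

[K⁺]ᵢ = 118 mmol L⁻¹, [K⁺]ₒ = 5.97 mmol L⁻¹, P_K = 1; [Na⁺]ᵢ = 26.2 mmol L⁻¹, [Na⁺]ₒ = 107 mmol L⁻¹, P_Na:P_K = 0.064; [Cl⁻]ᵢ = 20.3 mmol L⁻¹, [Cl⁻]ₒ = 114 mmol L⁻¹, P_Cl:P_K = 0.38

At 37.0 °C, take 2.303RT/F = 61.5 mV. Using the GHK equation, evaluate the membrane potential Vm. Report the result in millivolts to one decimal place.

-55.3 mV

Vm = 61.5 · log₁₀[(Σ P·[cation]ₒ + Σ P·[anion]ᵢ) / (Σ P·[cation]ᵢ + Σ P·[anion]ₒ)]
Numerator = 1×5.97 + 0.064×107 + 0.38×20.3 = 20.53
Denominator = 1×118 + 0.064×26.2 + 0.38×114 = 163
Vm = 61.5 · log₁₀(0.12597) = 61.5 × (-0.8997) = -55.33 mV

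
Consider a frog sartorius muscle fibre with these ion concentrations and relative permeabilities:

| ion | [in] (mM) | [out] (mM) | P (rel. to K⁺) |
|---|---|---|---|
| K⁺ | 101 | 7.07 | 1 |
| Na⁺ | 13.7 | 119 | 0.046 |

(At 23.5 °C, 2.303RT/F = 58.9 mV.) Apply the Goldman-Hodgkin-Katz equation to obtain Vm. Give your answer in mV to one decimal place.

-53.5 mV

Vm = 58.9 · log₁₀[(Σ P·[cation]ₒ + Σ P·[anion]ᵢ) / (Σ P·[cation]ᵢ + Σ P·[anion]ₒ)]
Numerator = 1×7.07 + 0.046×119 = 12.54
Denominator = 1×101 + 0.046×13.7 = 101.6
Vm = 58.9 · log₁₀(0.12343) = 58.9 × (-0.9086) = -53.52 mV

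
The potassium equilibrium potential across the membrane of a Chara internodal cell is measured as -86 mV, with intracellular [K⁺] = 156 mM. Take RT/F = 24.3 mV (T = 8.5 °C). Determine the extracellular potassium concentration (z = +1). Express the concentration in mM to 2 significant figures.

Nernst: E = (24.3/1) · ln([out]/[in]), so ln([out]/[in]) = -86.0 × 1 / 24.3 = -3.5391.
[out]/[in] = e^(-3.5391) = 0.02904.
[out] = 0.02904 × 156 = 4.53 mM.

4.5 mM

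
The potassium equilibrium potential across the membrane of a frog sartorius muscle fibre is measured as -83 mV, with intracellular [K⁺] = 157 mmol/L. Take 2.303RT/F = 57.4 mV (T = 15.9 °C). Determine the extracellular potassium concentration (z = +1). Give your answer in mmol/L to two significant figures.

Nernst: E = (57.4/1) · log₁₀([out]/[in]), so log₁₀([out]/[in]) = -83.0 × 1 / 57.4 = -1.4460.
[out]/[in] = 10^(-1.4460) = 0.03581.
[out] = 0.03581 × 157 = 5.622 mmol/L.

5.6 mmol/L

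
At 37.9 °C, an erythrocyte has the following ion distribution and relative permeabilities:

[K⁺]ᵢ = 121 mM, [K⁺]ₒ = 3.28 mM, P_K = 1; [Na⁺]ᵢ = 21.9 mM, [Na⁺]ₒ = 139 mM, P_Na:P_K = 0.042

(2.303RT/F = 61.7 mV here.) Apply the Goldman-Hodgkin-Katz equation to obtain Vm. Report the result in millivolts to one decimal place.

Vm = 61.7 · log₁₀[(Σ P·[cation]ₒ + Σ P·[anion]ᵢ) / (Σ P·[cation]ᵢ + Σ P·[anion]ₒ)]
Numerator = 1×3.28 + 0.042×139 = 9.118
Denominator = 1×121 + 0.042×21.9 = 121.9
Vm = 61.7 · log₁₀(0.074787) = 61.7 × (-1.1262) = -69.48 mV

-69.5 mV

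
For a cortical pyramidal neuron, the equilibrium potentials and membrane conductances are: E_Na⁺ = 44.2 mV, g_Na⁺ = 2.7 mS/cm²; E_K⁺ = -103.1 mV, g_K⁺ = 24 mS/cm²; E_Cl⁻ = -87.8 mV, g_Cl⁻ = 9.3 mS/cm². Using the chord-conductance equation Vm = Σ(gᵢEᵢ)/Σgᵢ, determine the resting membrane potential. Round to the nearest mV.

-88 mV

Σ gᵢEᵢ = 2.7·(44.2) + 24·(-103.1) + 9.3·(-87.8) = -3171.60
Σ gᵢ = 2.7 + 24 + 9.3 = 36
Vm = -3171.60 / 36 = -88.10 mV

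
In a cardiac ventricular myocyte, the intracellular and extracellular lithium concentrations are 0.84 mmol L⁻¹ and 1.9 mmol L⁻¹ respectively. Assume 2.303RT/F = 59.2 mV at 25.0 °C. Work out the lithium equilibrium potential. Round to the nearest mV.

21 mV

E = (59.2/z) · log₁₀([Li⁺]_out/[Li⁺]_in) with z = +1.
= (59.2/1) · log₁₀(1.9/0.84) = 59.20 · log₁₀(2.262)
= 59.20 · (0.3545) = 20.98 mV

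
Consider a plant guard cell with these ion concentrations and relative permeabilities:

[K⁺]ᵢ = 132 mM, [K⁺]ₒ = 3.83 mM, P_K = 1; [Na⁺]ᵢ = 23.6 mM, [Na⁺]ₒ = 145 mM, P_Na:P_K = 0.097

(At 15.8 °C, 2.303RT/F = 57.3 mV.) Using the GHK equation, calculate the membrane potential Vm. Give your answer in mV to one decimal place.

Vm = 57.3 · log₁₀[(Σ P·[cation]ₒ + Σ P·[anion]ᵢ) / (Σ P·[cation]ᵢ + Σ P·[anion]ₒ)]
Numerator = 1×3.83 + 0.097×145 = 17.9
Denominator = 1×132 + 0.097×23.6 = 134.3
Vm = 57.3 · log₁₀(0.13326) = 57.3 × (-0.8753) = -50.16 mV

-50.2 mV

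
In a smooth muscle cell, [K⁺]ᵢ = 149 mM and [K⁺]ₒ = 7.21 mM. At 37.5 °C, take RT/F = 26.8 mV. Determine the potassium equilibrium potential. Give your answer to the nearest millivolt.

-81 mV

E = (26.8/z) · ln([K⁺]_out/[K⁺]_in) with z = +1.
= (26.8/1) · ln(7.21/149) = 26.80 · ln(0.04839)
= 26.80 · (-3.0285) = -81.16 mV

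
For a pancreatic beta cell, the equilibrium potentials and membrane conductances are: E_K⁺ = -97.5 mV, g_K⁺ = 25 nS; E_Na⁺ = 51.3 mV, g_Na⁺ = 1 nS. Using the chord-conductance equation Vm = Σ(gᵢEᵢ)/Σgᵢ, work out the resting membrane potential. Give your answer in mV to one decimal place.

-91.8 mV

Σ gᵢEᵢ = 25·(-97.5) + 1·(51.3) = -2386.20
Σ gᵢ = 25 + 1 = 26
Vm = -2386.20 / 26 = -91.78 mV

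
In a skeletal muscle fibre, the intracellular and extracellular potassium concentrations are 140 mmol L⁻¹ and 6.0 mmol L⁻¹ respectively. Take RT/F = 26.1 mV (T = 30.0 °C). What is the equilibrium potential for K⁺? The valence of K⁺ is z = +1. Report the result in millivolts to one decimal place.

E = (26.1/z) · ln([K⁺]_out/[K⁺]_in) with z = +1.
= (26.1/1) · ln(6.0/140) = 26.10 · ln(0.04286)
= 26.10 · (-3.1499) = -82.21 mV

-82.2 mV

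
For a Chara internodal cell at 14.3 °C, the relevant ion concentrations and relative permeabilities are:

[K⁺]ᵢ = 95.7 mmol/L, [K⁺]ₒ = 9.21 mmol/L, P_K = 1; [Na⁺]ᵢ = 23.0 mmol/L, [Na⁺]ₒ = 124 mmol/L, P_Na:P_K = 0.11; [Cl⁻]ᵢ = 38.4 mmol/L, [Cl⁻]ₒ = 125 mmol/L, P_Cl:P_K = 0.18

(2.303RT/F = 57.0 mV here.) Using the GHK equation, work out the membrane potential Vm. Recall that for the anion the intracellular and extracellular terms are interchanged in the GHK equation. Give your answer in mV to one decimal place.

-34.7 mV

Vm = 57.0 · log₁₀[(Σ P·[cation]ₒ + Σ P·[anion]ᵢ) / (Σ P·[cation]ᵢ + Σ P·[anion]ₒ)]
Numerator = 1×9.21 + 0.11×124 + 0.18×38.4 = 29.76
Denominator = 1×95.7 + 0.11×23.0 + 0.18×125 = 120.7
Vm = 57.0 · log₁₀(0.24652) = 57.0 × (-0.6082) = -34.66 mV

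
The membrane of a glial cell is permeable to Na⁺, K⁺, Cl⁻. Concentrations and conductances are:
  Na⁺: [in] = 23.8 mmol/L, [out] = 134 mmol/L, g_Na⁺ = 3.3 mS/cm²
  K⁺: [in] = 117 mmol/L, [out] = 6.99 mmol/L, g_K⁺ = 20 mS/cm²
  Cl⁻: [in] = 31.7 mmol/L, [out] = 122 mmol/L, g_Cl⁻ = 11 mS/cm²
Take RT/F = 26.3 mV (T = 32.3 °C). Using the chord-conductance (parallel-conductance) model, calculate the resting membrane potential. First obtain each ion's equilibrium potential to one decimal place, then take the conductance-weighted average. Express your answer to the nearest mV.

-50 mV

E_Na⁺ = (26.3/1)·ln(134/23.8) = 45.5 mV
E_K⁺ = (26.3/1)·ln(6.99/117) = -74.1 mV
E_Cl⁻ = (26.3/-1)·ln(122/31.7) = -35.4 mV
Vm = (Σ gᵢEᵢ)/(Σ gᵢ) = (3.3·45.5 + 20·-74.1 + 11·-35.4) / (3.3 + 20 + 11)
= -1721.25 / 34.3 = -50.18 mV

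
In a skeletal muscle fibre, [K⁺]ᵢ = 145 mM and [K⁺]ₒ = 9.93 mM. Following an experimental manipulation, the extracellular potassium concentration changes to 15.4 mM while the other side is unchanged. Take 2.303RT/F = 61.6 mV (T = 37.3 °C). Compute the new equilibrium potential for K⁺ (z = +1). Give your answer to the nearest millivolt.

-60 mV

After the shift: [K⁺]_out = 15.4, [K⁺]_in = 145 mM.
E_new = (61.6/1)·log₁₀(15.4/145) = 61.60 · (-0.9738) = -59.99 mV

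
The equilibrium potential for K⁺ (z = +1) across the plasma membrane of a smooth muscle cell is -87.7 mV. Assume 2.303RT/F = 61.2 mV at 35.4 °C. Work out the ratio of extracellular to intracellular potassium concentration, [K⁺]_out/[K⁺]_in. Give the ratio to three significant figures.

log₁₀([out]/[in]) = E·z/(61.2) = -87.7 × 1 / 61.2 = -1.4330
[out]/[in] = 10^(-1.4330) = 0.0369

0.0369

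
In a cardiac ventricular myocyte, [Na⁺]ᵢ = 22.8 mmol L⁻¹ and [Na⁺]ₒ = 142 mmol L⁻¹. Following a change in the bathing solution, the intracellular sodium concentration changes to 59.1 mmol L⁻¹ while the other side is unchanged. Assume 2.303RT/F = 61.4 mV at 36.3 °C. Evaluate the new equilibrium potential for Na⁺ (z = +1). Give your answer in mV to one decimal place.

23.4 mV

After the shift: [Na⁺]_out = 142, [Na⁺]_in = 59.1 mmol L⁻¹.
E_new = (61.4/1)·log₁₀(142/59.1) = 61.40 · (0.3807) = 23.38 mV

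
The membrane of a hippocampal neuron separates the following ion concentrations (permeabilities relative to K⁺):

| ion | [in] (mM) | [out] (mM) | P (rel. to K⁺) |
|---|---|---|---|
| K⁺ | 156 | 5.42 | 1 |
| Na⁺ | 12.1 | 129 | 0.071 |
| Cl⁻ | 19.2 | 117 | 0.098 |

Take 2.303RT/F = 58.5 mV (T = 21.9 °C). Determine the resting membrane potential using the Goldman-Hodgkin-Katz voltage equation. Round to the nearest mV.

-59 mV

Vm = 58.5 · log₁₀[(Σ P·[cation]ₒ + Σ P·[anion]ᵢ) / (Σ P·[cation]ᵢ + Σ P·[anion]ₒ)]
Numerator = 1×5.42 + 0.071×129 + 0.098×19.2 = 16.46
Denominator = 1×156 + 0.071×12.1 + 0.098×117 = 168.3
Vm = 58.5 · log₁₀(0.097791) = 58.5 × (-1.0097) = -59.07 mV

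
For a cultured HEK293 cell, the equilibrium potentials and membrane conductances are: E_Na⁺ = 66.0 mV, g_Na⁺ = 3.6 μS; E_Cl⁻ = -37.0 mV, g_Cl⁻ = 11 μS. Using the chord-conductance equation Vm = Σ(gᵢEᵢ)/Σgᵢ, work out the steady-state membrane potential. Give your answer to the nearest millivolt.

Σ gᵢEᵢ = 3.6·(66.0) + 11·(-37.0) = -169.40
Σ gᵢ = 3.6 + 11 = 14.6
Vm = -169.40 / 14.6 = -11.60 mV

-12 mV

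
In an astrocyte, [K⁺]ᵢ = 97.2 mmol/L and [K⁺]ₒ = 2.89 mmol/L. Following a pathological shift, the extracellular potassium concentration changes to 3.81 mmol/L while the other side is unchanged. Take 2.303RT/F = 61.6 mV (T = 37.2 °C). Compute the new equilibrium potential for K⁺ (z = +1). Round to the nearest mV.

-87 mV

After the shift: [K⁺]_out = 3.81, [K⁺]_in = 97.2 mmol/L.
E_new = (61.6/1)·log₁₀(3.81/97.2) = 61.60 · (-1.4067) = -86.66 mV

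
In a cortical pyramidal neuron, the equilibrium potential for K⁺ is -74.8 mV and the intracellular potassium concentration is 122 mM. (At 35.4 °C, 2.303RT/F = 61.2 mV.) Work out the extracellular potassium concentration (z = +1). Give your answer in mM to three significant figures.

7.31 mM

Nernst: E = (61.2/1) · log₁₀([out]/[in]), so log₁₀([out]/[in]) = -74.8 × 1 / 61.2 = -1.2222.
[out]/[in] = 10^(-1.2222) = 0.05995.
[out] = 0.05995 × 122 = 7.314 mM.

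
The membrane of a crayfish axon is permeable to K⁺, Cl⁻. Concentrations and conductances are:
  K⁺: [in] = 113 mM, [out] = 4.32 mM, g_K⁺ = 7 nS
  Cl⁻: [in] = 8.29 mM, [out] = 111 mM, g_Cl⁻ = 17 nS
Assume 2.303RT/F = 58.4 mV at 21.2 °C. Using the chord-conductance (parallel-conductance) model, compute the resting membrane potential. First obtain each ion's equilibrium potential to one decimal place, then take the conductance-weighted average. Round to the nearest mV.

E_K⁺ = (58.4/1)·log₁₀(4.32/113) = -82.8 mV
E_Cl⁻ = (58.4/-1)·log₁₀(111/8.29) = -65.8 mV
Vm = (Σ gᵢEᵢ)/(Σ gᵢ) = (7·-82.8 + 17·-65.8) / (7 + 17)
= -1698.20 / 24 = -70.76 mV

-71 mV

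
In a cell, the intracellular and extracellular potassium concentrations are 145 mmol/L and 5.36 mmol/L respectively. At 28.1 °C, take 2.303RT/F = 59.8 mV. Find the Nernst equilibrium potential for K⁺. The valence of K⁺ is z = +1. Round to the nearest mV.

E = (59.8/z) · log₁₀([K⁺]_out/[K⁺]_in) with z = +1.
= (59.8/1) · log₁₀(5.36/145) = 59.80 · log₁₀(0.03697)
= 59.80 · (-1.4322) = -85.65 mV

-86 mV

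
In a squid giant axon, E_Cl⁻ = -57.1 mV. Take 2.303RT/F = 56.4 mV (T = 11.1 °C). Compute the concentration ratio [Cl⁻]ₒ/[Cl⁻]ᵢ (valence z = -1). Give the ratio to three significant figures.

log₁₀([out]/[in]) = E·z/(56.4) = -57.1 × -1 / 56.4 = 1.0124
[out]/[in] = 10^(1.0124) = 10.29

10.3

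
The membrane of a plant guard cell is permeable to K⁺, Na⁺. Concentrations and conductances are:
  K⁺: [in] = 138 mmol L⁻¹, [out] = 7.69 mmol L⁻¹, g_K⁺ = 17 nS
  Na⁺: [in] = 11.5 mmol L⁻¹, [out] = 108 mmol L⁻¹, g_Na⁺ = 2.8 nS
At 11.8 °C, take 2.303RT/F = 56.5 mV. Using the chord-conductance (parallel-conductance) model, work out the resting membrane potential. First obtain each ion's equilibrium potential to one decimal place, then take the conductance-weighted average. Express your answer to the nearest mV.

E_K⁺ = (56.5/1)·log₁₀(7.69/138) = -70.8 mV
E_Na⁺ = (56.5/1)·log₁₀(108/11.5) = 55.0 mV
Vm = (Σ gᵢEᵢ)/(Σ gᵢ) = (17·-70.8 + 2.8·55.0) / (17 + 2.8)
= -1049.60 / 19.8 = -53.01 mV

-53 mV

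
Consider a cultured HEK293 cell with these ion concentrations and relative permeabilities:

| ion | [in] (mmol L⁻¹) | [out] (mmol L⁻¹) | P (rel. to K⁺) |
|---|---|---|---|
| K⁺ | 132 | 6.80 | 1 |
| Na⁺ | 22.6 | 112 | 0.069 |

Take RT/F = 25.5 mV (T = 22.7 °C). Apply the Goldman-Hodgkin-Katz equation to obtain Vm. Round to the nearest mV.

Vm = 25.5 · ln[(Σ P·[cation]ₒ + Σ P·[anion]ᵢ) / (Σ P·[cation]ᵢ + Σ P·[anion]ₒ)]
Numerator = 1×6.80 + 0.069×112 = 14.53
Denominator = 1×132 + 0.069×22.6 = 133.6
Vm = 25.5 · ln(0.10878) = 25.5 × (-2.2185) = -56.57 mV

-57 mV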